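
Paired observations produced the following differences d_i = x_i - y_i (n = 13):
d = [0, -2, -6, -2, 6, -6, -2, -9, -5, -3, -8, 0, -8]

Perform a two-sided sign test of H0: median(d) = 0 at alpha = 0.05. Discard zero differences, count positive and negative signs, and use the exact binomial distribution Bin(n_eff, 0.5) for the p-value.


Step 1: Discard zero differences. Original n = 13; n_eff = number of nonzero differences = 11.
Nonzero differences (with sign): -2, -6, -2, +6, -6, -2, -9, -5, -3, -8, -8
Step 2: Count signs: positive = 1, negative = 10.
Step 3: Under H0: P(positive) = 0.5, so the number of positives S ~ Bin(11, 0.5).
Step 4: Two-sided exact p-value = sum of Bin(11,0.5) probabilities at or below the observed probability = 0.011719.
Step 5: alpha = 0.05. reject H0.

n_eff = 11, pos = 1, neg = 10, p = 0.011719, reject H0.


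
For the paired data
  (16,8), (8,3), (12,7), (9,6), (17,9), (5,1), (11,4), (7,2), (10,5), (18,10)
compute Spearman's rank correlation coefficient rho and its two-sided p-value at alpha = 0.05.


Step 1: Rank x and y separately (midranks; no ties here).
rank(x): 16->8, 8->3, 12->7, 9->4, 17->9, 5->1, 11->6, 7->2, 10->5, 18->10
rank(y): 8->8, 3->3, 7->7, 6->6, 9->9, 1->1, 4->4, 2->2, 5->5, 10->10
Step 2: d_i = R_x(i) - R_y(i); compute d_i^2.
  (8-8)^2=0, (3-3)^2=0, (7-7)^2=0, (4-6)^2=4, (9-9)^2=0, (1-1)^2=0, (6-4)^2=4, (2-2)^2=0, (5-5)^2=0, (10-10)^2=0
sum(d^2) = 8.
Step 3: rho = 1 - 6*8 / (10*(10^2 - 1)) = 1 - 48/990 = 0.951515.
Step 4: Under H0, t = rho * sqrt((n-2)/(1-rho^2)) = 8.7493 ~ t(8).
Step 5: Two-sided p-value from the t-distribution with 8 df = 0.000023.
Step 6: alpha = 0.05. reject H0.

rho = 0.9515, p = 0.000023, reject H0 at alpha = 0.05.


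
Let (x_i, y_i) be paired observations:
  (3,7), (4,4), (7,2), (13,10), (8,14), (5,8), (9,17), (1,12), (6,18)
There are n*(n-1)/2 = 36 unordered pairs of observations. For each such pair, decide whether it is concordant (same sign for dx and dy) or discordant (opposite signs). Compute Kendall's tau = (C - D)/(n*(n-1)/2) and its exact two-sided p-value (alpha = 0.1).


Step 1: Enumerate the 36 unordered pairs (i,j) with i<j and classify each by sign(x_j-x_i) * sign(y_j-y_i).
  (1,2):dx=+1,dy=-3->D; (1,3):dx=+4,dy=-5->D; (1,4):dx=+10,dy=+3->C; (1,5):dx=+5,dy=+7->C
  (1,6):dx=+2,dy=+1->C; (1,7):dx=+6,dy=+10->C; (1,8):dx=-2,dy=+5->D; (1,9):dx=+3,dy=+11->C
  (2,3):dx=+3,dy=-2->D; (2,4):dx=+9,dy=+6->C; (2,5):dx=+4,dy=+10->C; (2,6):dx=+1,dy=+4->C
  (2,7):dx=+5,dy=+13->C; (2,8):dx=-3,dy=+8->D; (2,9):dx=+2,dy=+14->C; (3,4):dx=+6,dy=+8->C
  (3,5):dx=+1,dy=+12->C; (3,6):dx=-2,dy=+6->D; (3,7):dx=+2,dy=+15->C; (3,8):dx=-6,dy=+10->D
  (3,9):dx=-1,dy=+16->D; (4,5):dx=-5,dy=+4->D; (4,6):dx=-8,dy=-2->C; (4,7):dx=-4,dy=+7->D
  (4,8):dx=-12,dy=+2->D; (4,9):dx=-7,dy=+8->D; (5,6):dx=-3,dy=-6->C; (5,7):dx=+1,dy=+3->C
  (5,8):dx=-7,dy=-2->C; (5,9):dx=-2,dy=+4->D; (6,7):dx=+4,dy=+9->C; (6,8):dx=-4,dy=+4->D
  (6,9):dx=+1,dy=+10->C; (7,8):dx=-8,dy=-5->C; (7,9):dx=-3,dy=+1->D; (8,9):dx=+5,dy=+6->C
Step 2: C = 21, D = 15, total pairs = 36.
Step 3: tau = (C - D)/(n(n-1)/2) = (21 - 15)/36 = 0.166667.
Step 4: Exact two-sided p-value (enumerate n! = 362880 permutations of y under H0): p = 0.612202.
Step 5: alpha = 0.1. fail to reject H0.

tau_b = 0.1667 (C=21, D=15), p = 0.612202, fail to reject H0.


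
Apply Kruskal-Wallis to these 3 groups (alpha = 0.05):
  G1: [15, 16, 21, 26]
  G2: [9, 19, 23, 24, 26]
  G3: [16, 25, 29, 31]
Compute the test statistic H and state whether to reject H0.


Step 1: Combine all N = 13 observations and assign midranks.
sorted (value, group, rank): (9,G2,1), (15,G1,2), (16,G1,3.5), (16,G3,3.5), (19,G2,5), (21,G1,6), (23,G2,7), (24,G2,8), (25,G3,9), (26,G1,10.5), (26,G2,10.5), (29,G3,12), (31,G3,13)
Step 2: Sum ranks within each group.
R_1 = 22 (n_1 = 4)
R_2 = 31.5 (n_2 = 5)
R_3 = 37.5 (n_3 = 4)
Step 3: H = 12/(N(N+1)) * sum(R_i^2/n_i) - 3(N+1)
     = 12/(13*14) * (22^2/4 + 31.5^2/5 + 37.5^2/4) - 3*14
     = 0.065934 * 671.013 - 42
     = 2.242582.
Step 4: Ties present; correction factor C = 1 - 12/(13^3 - 13) = 0.994505. Corrected H = 2.242582 / 0.994505 = 2.254972.
Step 5: Under H0, H ~ chi^2(2); p-value = 0.323846.
Step 6: alpha = 0.05. fail to reject H0.

H = 2.2550, df = 2, p = 0.323846, fail to reject H0.


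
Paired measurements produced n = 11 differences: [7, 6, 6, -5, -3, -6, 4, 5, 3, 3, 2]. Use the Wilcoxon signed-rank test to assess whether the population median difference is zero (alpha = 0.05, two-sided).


Step 1: Drop any zero differences (none here) and take |d_i|.
|d| = [7, 6, 6, 5, 3, 6, 4, 5, 3, 3, 2]
Step 2: Midrank |d_i| (ties get averaged ranks).
ranks: |7|->11, |6|->9, |6|->9, |5|->6.5, |3|->3, |6|->9, |4|->5, |5|->6.5, |3|->3, |3|->3, |2|->1
Step 3: Attach original signs; sum ranks with positive sign and with negative sign.
W+ = 11 + 9 + 9 + 5 + 6.5 + 3 + 3 + 1 = 47.5
W- = 6.5 + 3 + 9 = 18.5
(Check: W+ + W- = 66 should equal n(n+1)/2 = 66.)
Step 4: Test statistic W = min(W+, W-) = 18.5.
Step 5: Ties in |d|, so use the tie-corrected normal approximation.
        E[W] = n(n+1)/4 = 11*12/4 = 33.
        Tie groups: |d|=3 (t=3), |d|=5 (t=2), |d|=6 (t=3); sum(t^3 - t) = 54.
        Var[W] = n(n+1)(2n+1)/24 - sum(t^3-t)/48 = 3036/24 - 54/48 = 125.375.
        z = (W - E[W]) / sqrt(Var[W]) = (18.5 - 33) / 11.1971 = -1.2950.
        Two-sided p = 2*Phi(z) = 0.195328.
Step 6: alpha = 0.05. fail to reject H0.

W+ = 47.5, W- = 18.5, W = min = 18.5, p = 0.195328, fail to reject H0.


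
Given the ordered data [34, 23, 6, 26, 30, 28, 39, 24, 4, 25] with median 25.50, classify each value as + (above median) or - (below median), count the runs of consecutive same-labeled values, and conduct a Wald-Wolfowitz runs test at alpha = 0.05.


Step 1: Compute median = 25.50; label A = above, B = below.
Labels in order: ABBAAAABBB  (n_A = 5, n_B = 5)
Step 2: Count runs R = 4.
Step 3: Under H0 (random ordering), E[R] = 2*n_A*n_B/(n_A+n_B) + 1 = 2*5*5/10 + 1 = 6.0000.
        Var[R] = 2*n_A*n_B*(2*n_A*n_B - n_A - n_B) / ((n_A+n_B)^2 * (n_A+n_B-1)) = 2000/900 = 2.2222.
        SD[R] = 1.4907.
Step 4: Continuity-corrected z = (R + 0.5 - E[R]) / SD[R] = (4 + 0.5 - 6.0000) / 1.4907 = -1.0062.
Step 5: Two-sided p-value via normal approximation = 2*(1 - Phi(|z|)) = 0.314305.
Step 6: alpha = 0.05. fail to reject H0.

R = 4, z = -1.0062, p = 0.314305, fail to reject H0.


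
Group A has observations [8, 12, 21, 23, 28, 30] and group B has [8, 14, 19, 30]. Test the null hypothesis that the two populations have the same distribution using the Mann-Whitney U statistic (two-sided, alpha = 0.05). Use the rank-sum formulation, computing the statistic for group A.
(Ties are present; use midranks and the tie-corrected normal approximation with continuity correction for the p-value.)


Step 1: Combine and sort all 10 observations; assign midranks.
sorted (value, group): (8,X), (8,Y), (12,X), (14,Y), (19,Y), (21,X), (23,X), (28,X), (30,X), (30,Y)
ranks: 8->1.5, 8->1.5, 12->3, 14->4, 19->5, 21->6, 23->7, 28->8, 30->9.5, 30->9.5
Step 2: Rank sum for X: R1 = 1.5 + 3 + 6 + 7 + 8 + 9.5 = 35.
Step 3: U_X = R1 - n1(n1+1)/2 = 35 - 6*7/2 = 35 - 21 = 14.
       U_Y = n1*n2 - U_X = 24 - 14 = 10.
Step 4: Ties are present, so use the tie-corrected normal approximation (with continuity correction) for the p-value.
Step 5: p-value = 0.747637; compare to alpha = 0.05. fail to reject H0.

U_X = 14, p = 0.747637, fail to reject H0 at alpha = 0.05.


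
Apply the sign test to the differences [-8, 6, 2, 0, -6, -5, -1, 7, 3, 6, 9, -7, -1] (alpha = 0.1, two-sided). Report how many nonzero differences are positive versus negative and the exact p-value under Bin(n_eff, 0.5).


Step 1: Discard zero differences. Original n = 13; n_eff = number of nonzero differences = 12.
Nonzero differences (with sign): -8, +6, +2, -6, -5, -1, +7, +3, +6, +9, -7, -1
Step 2: Count signs: positive = 6, negative = 6.
Step 3: Under H0: P(positive) = 0.5, so the number of positives S ~ Bin(12, 0.5).
Step 4: Two-sided exact p-value = sum of Bin(12,0.5) probabilities at or below the observed probability = 1.000000.
Step 5: alpha = 0.1. fail to reject H0.

n_eff = 12, pos = 6, neg = 6, p = 1.000000, fail to reject H0.


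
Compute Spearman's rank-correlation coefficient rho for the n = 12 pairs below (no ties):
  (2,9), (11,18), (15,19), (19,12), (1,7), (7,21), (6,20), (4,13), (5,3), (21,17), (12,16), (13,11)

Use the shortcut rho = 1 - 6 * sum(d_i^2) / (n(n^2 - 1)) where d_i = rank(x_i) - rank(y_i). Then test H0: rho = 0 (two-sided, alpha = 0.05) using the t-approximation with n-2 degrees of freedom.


Step 1: Rank x and y separately (midranks; no ties here).
rank(x): 2->2, 11->7, 15->10, 19->11, 1->1, 7->6, 6->5, 4->3, 5->4, 21->12, 12->8, 13->9
rank(y): 9->3, 18->9, 19->10, 12->5, 7->2, 21->12, 20->11, 13->6, 3->1, 17->8, 16->7, 11->4
Step 2: d_i = R_x(i) - R_y(i); compute d_i^2.
  (2-3)^2=1, (7-9)^2=4, (10-10)^2=0, (11-5)^2=36, (1-2)^2=1, (6-12)^2=36, (5-11)^2=36, (3-6)^2=9, (4-1)^2=9, (12-8)^2=16, (8-7)^2=1, (9-4)^2=25
sum(d^2) = 174.
Step 3: rho = 1 - 6*174 / (12*(12^2 - 1)) = 1 - 1044/1716 = 0.391608.
Step 4: Under H0, t = rho * sqrt((n-2)/(1-rho^2)) = 1.3459 ~ t(10).
Step 5: Two-sided p-value from the t-distribution with 10 df = 0.208063.
Step 6: alpha = 0.05. fail to reject H0.

rho = 0.3916, p = 0.208063, fail to reject H0 at alpha = 0.05.


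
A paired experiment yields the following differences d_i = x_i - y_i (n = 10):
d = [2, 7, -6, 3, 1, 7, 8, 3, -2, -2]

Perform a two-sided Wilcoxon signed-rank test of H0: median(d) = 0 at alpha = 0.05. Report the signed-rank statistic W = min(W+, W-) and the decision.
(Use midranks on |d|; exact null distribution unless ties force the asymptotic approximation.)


Step 1: Drop any zero differences (none here) and take |d_i|.
|d| = [2, 7, 6, 3, 1, 7, 8, 3, 2, 2]
Step 2: Midrank |d_i| (ties get averaged ranks).
ranks: |2|->3, |7|->8.5, |6|->7, |3|->5.5, |1|->1, |7|->8.5, |8|->10, |3|->5.5, |2|->3, |2|->3
Step 3: Attach original signs; sum ranks with positive sign and with negative sign.
W+ = 3 + 8.5 + 5.5 + 1 + 8.5 + 10 + 5.5 = 42
W- = 7 + 3 + 3 = 13
(Check: W+ + W- = 55 should equal n(n+1)/2 = 55.)
Step 4: Test statistic W = min(W+, W-) = 13.
Step 5: Ties in |d|, so use the tie-corrected normal approximation.
        E[W] = n(n+1)/4 = 10*11/4 = 27.5.
        Tie groups: |d|=2 (t=3), |d|=3 (t=2), |d|=7 (t=2); sum(t^3 - t) = 36.
        Var[W] = n(n+1)(2n+1)/24 - sum(t^3-t)/48 = 2310/24 - 36/48 = 95.5.
        z = (W - E[W]) / sqrt(Var[W]) = (13 - 27.5) / 9.7724 = -1.4838.
        Two-sided p = 2*Phi(z) = 0.137870.
Step 6: alpha = 0.05. fail to reject H0.

W+ = 42, W- = 13, W = min = 13, p = 0.137870, fail to reject H0.


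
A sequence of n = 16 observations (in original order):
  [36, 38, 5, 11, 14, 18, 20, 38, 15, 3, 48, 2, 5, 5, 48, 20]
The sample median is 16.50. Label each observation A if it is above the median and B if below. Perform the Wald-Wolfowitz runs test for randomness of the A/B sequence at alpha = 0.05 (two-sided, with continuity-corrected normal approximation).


Step 1: Compute median = 16.50; label A = above, B = below.
Labels in order: AABBBAAABBABBBAA  (n_A = 8, n_B = 8)
Step 2: Count runs R = 7.
Step 3: Under H0 (random ordering), E[R] = 2*n_A*n_B/(n_A+n_B) + 1 = 2*8*8/16 + 1 = 9.0000.
        Var[R] = 2*n_A*n_B*(2*n_A*n_B - n_A - n_B) / ((n_A+n_B)^2 * (n_A+n_B-1)) = 14336/3840 = 3.7333.
        SD[R] = 1.9322.
Step 4: Continuity-corrected z = (R + 0.5 - E[R]) / SD[R] = (7 + 0.5 - 9.0000) / 1.9322 = -0.7763.
Step 5: Two-sided p-value via normal approximation = 2*(1 - Phi(|z|)) = 0.437558.
Step 6: alpha = 0.05. fail to reject H0.

R = 7, z = -0.7763, p = 0.437558, fail to reject H0.


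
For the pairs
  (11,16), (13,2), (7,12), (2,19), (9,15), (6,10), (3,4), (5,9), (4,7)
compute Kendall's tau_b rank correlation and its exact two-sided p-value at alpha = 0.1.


Step 1: Enumerate the 36 unordered pairs (i,j) with i<j and classify each by sign(x_j-x_i) * sign(y_j-y_i).
  (1,2):dx=+2,dy=-14->D; (1,3):dx=-4,dy=-4->C; (1,4):dx=-9,dy=+3->D; (1,5):dx=-2,dy=-1->C
  (1,6):dx=-5,dy=-6->C; (1,7):dx=-8,dy=-12->C; (1,8):dx=-6,dy=-7->C; (1,9):dx=-7,dy=-9->C
  (2,3):dx=-6,dy=+10->D; (2,4):dx=-11,dy=+17->D; (2,5):dx=-4,dy=+13->D; (2,6):dx=-7,dy=+8->D
  (2,7):dx=-10,dy=+2->D; (2,8):dx=-8,dy=+7->D; (2,9):dx=-9,dy=+5->D; (3,4):dx=-5,dy=+7->D
  (3,5):dx=+2,dy=+3->C; (3,6):dx=-1,dy=-2->C; (3,7):dx=-4,dy=-8->C; (3,8):dx=-2,dy=-3->C
  (3,9):dx=-3,dy=-5->C; (4,5):dx=+7,dy=-4->D; (4,6):dx=+4,dy=-9->D; (4,7):dx=+1,dy=-15->D
  (4,8):dx=+3,dy=-10->D; (4,9):dx=+2,dy=-12->D; (5,6):dx=-3,dy=-5->C; (5,7):dx=-6,dy=-11->C
  (5,8):dx=-4,dy=-6->C; (5,9):dx=-5,dy=-8->C; (6,7):dx=-3,dy=-6->C; (6,8):dx=-1,dy=-1->C
  (6,9):dx=-2,dy=-3->C; (7,8):dx=+2,dy=+5->C; (7,9):dx=+1,dy=+3->C; (8,9):dx=-1,dy=-2->C
Step 2: C = 21, D = 15, total pairs = 36.
Step 3: tau = (C - D)/(n(n-1)/2) = (21 - 15)/36 = 0.166667.
Step 4: Exact two-sided p-value (enumerate n! = 362880 permutations of y under H0): p = 0.612202.
Step 5: alpha = 0.1. fail to reject H0.

tau_b = 0.1667 (C=21, D=15), p = 0.612202, fail to reject H0.


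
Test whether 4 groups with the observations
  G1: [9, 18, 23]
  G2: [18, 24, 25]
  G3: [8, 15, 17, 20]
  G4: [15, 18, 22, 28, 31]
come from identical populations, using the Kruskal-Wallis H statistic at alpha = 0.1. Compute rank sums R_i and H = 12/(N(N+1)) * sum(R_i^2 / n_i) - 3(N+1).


Step 1: Combine all N = 15 observations and assign midranks.
sorted (value, group, rank): (8,G3,1), (9,G1,2), (15,G3,3.5), (15,G4,3.5), (17,G3,5), (18,G1,7), (18,G2,7), (18,G4,7), (20,G3,9), (22,G4,10), (23,G1,11), (24,G2,12), (25,G2,13), (28,G4,14), (31,G4,15)
Step 2: Sum ranks within each group.
R_1 = 20 (n_1 = 3)
R_2 = 32 (n_2 = 3)
R_3 = 18.5 (n_3 = 4)
R_4 = 49.5 (n_4 = 5)
Step 3: H = 12/(N(N+1)) * sum(R_i^2/n_i) - 3(N+1)
     = 12/(15*16) * (20^2/3 + 32^2/3 + 18.5^2/4 + 49.5^2/5) - 3*16
     = 0.050000 * 1050.28 - 48
     = 4.513958.
Step 4: Ties present; correction factor C = 1 - 30/(15^3 - 15) = 0.991071. Corrected H = 4.513958 / 0.991071 = 4.554625.
Step 5: Under H0, H ~ chi^2(3); p-value = 0.207469.
Step 6: alpha = 0.1. fail to reject H0.

H = 4.5546, df = 3, p = 0.207469, fail to reject H0.


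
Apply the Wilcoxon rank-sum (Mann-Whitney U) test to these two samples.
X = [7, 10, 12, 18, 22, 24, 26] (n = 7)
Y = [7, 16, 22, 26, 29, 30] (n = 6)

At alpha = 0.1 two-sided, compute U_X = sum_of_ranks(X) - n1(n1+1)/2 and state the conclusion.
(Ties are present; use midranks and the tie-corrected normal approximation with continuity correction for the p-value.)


Step 1: Combine and sort all 13 observations; assign midranks.
sorted (value, group): (7,X), (7,Y), (10,X), (12,X), (16,Y), (18,X), (22,X), (22,Y), (24,X), (26,X), (26,Y), (29,Y), (30,Y)
ranks: 7->1.5, 7->1.5, 10->3, 12->4, 16->5, 18->6, 22->7.5, 22->7.5, 24->9, 26->10.5, 26->10.5, 29->12, 30->13
Step 2: Rank sum for X: R1 = 1.5 + 3 + 4 + 6 + 7.5 + 9 + 10.5 = 41.5.
Step 3: U_X = R1 - n1(n1+1)/2 = 41.5 - 7*8/2 = 41.5 - 28 = 13.5.
       U_Y = n1*n2 - U_X = 42 - 13.5 = 28.5.
Step 4: Ties are present, so use the tie-corrected normal approximation (with continuity correction) for the p-value.
Step 5: p-value = 0.315308; compare to alpha = 0.1. fail to reject H0.

U_X = 13.5, p = 0.315308, fail to reject H0 at alpha = 0.1.


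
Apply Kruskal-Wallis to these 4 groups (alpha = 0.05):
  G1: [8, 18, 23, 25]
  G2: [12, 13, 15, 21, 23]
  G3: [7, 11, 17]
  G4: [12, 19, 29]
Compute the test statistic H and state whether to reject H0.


Step 1: Combine all N = 15 observations and assign midranks.
sorted (value, group, rank): (7,G3,1), (8,G1,2), (11,G3,3), (12,G2,4.5), (12,G4,4.5), (13,G2,6), (15,G2,7), (17,G3,8), (18,G1,9), (19,G4,10), (21,G2,11), (23,G1,12.5), (23,G2,12.5), (25,G1,14), (29,G4,15)
Step 2: Sum ranks within each group.
R_1 = 37.5 (n_1 = 4)
R_2 = 41 (n_2 = 5)
R_3 = 12 (n_3 = 3)
R_4 = 29.5 (n_4 = 3)
Step 3: H = 12/(N(N+1)) * sum(R_i^2/n_i) - 3(N+1)
     = 12/(15*16) * (37.5^2/4 + 41^2/5 + 12^2/3 + 29.5^2/3) - 3*16
     = 0.050000 * 1025.85 - 48
     = 3.292292.
Step 4: Ties present; correction factor C = 1 - 12/(15^3 - 15) = 0.996429. Corrected H = 3.292292 / 0.996429 = 3.304092.
Step 5: Under H0, H ~ chi^2(3); p-value = 0.347074.
Step 6: alpha = 0.05. fail to reject H0.

H = 3.3041, df = 3, p = 0.347074, fail to reject H0.


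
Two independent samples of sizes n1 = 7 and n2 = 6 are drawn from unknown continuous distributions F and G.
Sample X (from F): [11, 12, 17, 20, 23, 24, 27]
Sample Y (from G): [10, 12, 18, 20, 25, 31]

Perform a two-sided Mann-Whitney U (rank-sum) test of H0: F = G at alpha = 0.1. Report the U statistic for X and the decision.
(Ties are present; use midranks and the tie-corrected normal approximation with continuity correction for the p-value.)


Step 1: Combine and sort all 13 observations; assign midranks.
sorted (value, group): (10,Y), (11,X), (12,X), (12,Y), (17,X), (18,Y), (20,X), (20,Y), (23,X), (24,X), (25,Y), (27,X), (31,Y)
ranks: 10->1, 11->2, 12->3.5, 12->3.5, 17->5, 18->6, 20->7.5, 20->7.5, 23->9, 24->10, 25->11, 27->12, 31->13
Step 2: Rank sum for X: R1 = 2 + 3.5 + 5 + 7.5 + 9 + 10 + 12 = 49.
Step 3: U_X = R1 - n1(n1+1)/2 = 49 - 7*8/2 = 49 - 28 = 21.
       U_Y = n1*n2 - U_X = 42 - 21 = 21.
Step 4: Ties are present, so use the tie-corrected normal approximation (with continuity correction) for the p-value.
Step 5: p-value = 1.000000; compare to alpha = 0.1. fail to reject H0.

U_X = 21, p = 1.000000, fail to reject H0 at alpha = 0.1.


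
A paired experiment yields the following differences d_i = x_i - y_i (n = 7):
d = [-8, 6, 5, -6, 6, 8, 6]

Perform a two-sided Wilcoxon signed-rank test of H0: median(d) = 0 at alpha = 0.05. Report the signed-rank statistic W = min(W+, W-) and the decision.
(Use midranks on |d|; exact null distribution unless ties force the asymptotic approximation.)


Step 1: Drop any zero differences (none here) and take |d_i|.
|d| = [8, 6, 5, 6, 6, 8, 6]
Step 2: Midrank |d_i| (ties get averaged ranks).
ranks: |8|->6.5, |6|->3.5, |5|->1, |6|->3.5, |6|->3.5, |8|->6.5, |6|->3.5
Step 3: Attach original signs; sum ranks with positive sign and with negative sign.
W+ = 3.5 + 1 + 3.5 + 6.5 + 3.5 = 18
W- = 6.5 + 3.5 = 10
(Check: W+ + W- = 28 should equal n(n+1)/2 = 28.)
Step 4: Test statistic W = min(W+, W-) = 10.
Step 5: Ties in |d|, so use the tie-corrected normal approximation.
        E[W] = n(n+1)/4 = 7*8/4 = 14.
        Tie groups: |d|=6 (t=4), |d|=8 (t=2); sum(t^3 - t) = 66.
        Var[W] = n(n+1)(2n+1)/24 - sum(t^3-t)/48 = 840/24 - 66/48 = 33.625.
        z = (W - E[W]) / sqrt(Var[W]) = (10 - 14) / 5.7987 = -0.6898.
        Two-sided p = 2*Phi(z) = 0.490314.
Step 6: alpha = 0.05. fail to reject H0.

W+ = 18, W- = 10, W = min = 10, p = 0.490314, fail to reject H0.


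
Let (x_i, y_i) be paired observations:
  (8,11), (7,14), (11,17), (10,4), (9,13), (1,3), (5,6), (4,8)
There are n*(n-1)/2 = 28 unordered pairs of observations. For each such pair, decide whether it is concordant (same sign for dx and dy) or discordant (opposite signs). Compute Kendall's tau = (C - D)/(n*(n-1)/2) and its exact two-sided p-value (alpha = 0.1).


Step 1: Enumerate the 28 unordered pairs (i,j) with i<j and classify each by sign(x_j-x_i) * sign(y_j-y_i).
  (1,2):dx=-1,dy=+3->D; (1,3):dx=+3,dy=+6->C; (1,4):dx=+2,dy=-7->D; (1,5):dx=+1,dy=+2->C
  (1,6):dx=-7,dy=-8->C; (1,7):dx=-3,dy=-5->C; (1,8):dx=-4,dy=-3->C; (2,3):dx=+4,dy=+3->C
  (2,4):dx=+3,dy=-10->D; (2,5):dx=+2,dy=-1->D; (2,6):dx=-6,dy=-11->C; (2,7):dx=-2,dy=-8->C
  (2,8):dx=-3,dy=-6->C; (3,4):dx=-1,dy=-13->C; (3,5):dx=-2,dy=-4->C; (3,6):dx=-10,dy=-14->C
  (3,7):dx=-6,dy=-11->C; (3,8):dx=-7,dy=-9->C; (4,5):dx=-1,dy=+9->D; (4,6):dx=-9,dy=-1->C
  (4,7):dx=-5,dy=+2->D; (4,8):dx=-6,dy=+4->D; (5,6):dx=-8,dy=-10->C; (5,7):dx=-4,dy=-7->C
  (5,8):dx=-5,dy=-5->C; (6,7):dx=+4,dy=+3->C; (6,8):dx=+3,dy=+5->C; (7,8):dx=-1,dy=+2->D
Step 2: C = 20, D = 8, total pairs = 28.
Step 3: tau = (C - D)/(n(n-1)/2) = (20 - 8)/28 = 0.428571.
Step 4: Exact two-sided p-value (enumerate n! = 40320 permutations of y under H0): p = 0.178869.
Step 5: alpha = 0.1. fail to reject H0.

tau_b = 0.4286 (C=20, D=8), p = 0.178869, fail to reject H0.


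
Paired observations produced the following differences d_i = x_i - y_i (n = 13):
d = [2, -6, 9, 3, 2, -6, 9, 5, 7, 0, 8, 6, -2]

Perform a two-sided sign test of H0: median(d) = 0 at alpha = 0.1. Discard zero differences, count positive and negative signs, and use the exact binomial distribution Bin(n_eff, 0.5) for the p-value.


Step 1: Discard zero differences. Original n = 13; n_eff = number of nonzero differences = 12.
Nonzero differences (with sign): +2, -6, +9, +3, +2, -6, +9, +5, +7, +8, +6, -2
Step 2: Count signs: positive = 9, negative = 3.
Step 3: Under H0: P(positive) = 0.5, so the number of positives S ~ Bin(12, 0.5).
Step 4: Two-sided exact p-value = sum of Bin(12,0.5) probabilities at or below the observed probability = 0.145996.
Step 5: alpha = 0.1. fail to reject H0.

n_eff = 12, pos = 9, neg = 3, p = 0.145996, fail to reject H0.


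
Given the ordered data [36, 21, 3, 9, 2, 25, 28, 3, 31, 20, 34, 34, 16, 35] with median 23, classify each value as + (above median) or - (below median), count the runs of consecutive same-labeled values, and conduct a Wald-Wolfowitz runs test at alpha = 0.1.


Step 1: Compute median = 23; label A = above, B = below.
Labels in order: ABBBBAABABAABA  (n_A = 7, n_B = 7)
Step 2: Count runs R = 9.
Step 3: Under H0 (random ordering), E[R] = 2*n_A*n_B/(n_A+n_B) + 1 = 2*7*7/14 + 1 = 8.0000.
        Var[R] = 2*n_A*n_B*(2*n_A*n_B - n_A - n_B) / ((n_A+n_B)^2 * (n_A+n_B-1)) = 8232/2548 = 3.2308.
        SD[R] = 1.7974.
Step 4: Continuity-corrected z = (R - 0.5 - E[R]) / SD[R] = (9 - 0.5 - 8.0000) / 1.7974 = 0.2782.
Step 5: Two-sided p-value via normal approximation = 2*(1 - Phi(|z|)) = 0.780879.
Step 6: alpha = 0.1. fail to reject H0.

R = 9, z = 0.2782, p = 0.780879, fail to reject H0.


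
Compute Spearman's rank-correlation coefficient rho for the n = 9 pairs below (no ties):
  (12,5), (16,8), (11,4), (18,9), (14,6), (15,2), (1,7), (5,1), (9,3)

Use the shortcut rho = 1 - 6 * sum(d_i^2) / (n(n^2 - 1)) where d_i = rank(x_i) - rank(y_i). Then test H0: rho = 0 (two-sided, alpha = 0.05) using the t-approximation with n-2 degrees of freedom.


Step 1: Rank x and y separately (midranks; no ties here).
rank(x): 12->5, 16->8, 11->4, 18->9, 14->6, 15->7, 1->1, 5->2, 9->3
rank(y): 5->5, 8->8, 4->4, 9->9, 6->6, 2->2, 7->7, 1->1, 3->3
Step 2: d_i = R_x(i) - R_y(i); compute d_i^2.
  (5-5)^2=0, (8-8)^2=0, (4-4)^2=0, (9-9)^2=0, (6-6)^2=0, (7-2)^2=25, (1-7)^2=36, (2-1)^2=1, (3-3)^2=0
sum(d^2) = 62.
Step 3: rho = 1 - 6*62 / (9*(9^2 - 1)) = 1 - 372/720 = 0.483333.
Step 4: Under H0, t = rho * sqrt((n-2)/(1-rho^2)) = 1.4607 ~ t(7).
Step 5: Two-sided p-value from the t-distribution with 7 df = 0.187470.
Step 6: alpha = 0.05. fail to reject H0.

rho = 0.4833, p = 0.187470, fail to reject H0 at alpha = 0.05.


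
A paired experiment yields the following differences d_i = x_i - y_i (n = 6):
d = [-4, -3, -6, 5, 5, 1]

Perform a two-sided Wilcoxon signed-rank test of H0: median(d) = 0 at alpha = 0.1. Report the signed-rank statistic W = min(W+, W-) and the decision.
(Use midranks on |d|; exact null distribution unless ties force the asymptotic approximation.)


Step 1: Drop any zero differences (none here) and take |d_i|.
|d| = [4, 3, 6, 5, 5, 1]
Step 2: Midrank |d_i| (ties get averaged ranks).
ranks: |4|->3, |3|->2, |6|->6, |5|->4.5, |5|->4.5, |1|->1
Step 3: Attach original signs; sum ranks with positive sign and with negative sign.
W+ = 4.5 + 4.5 + 1 = 10
W- = 3 + 2 + 6 = 11
(Check: W+ + W- = 21 should equal n(n+1)/2 = 21.)
Step 4: Test statistic W = min(W+, W-) = 10.
Step 5: Ties in |d|, so use the tie-corrected normal approximation.
        E[W] = n(n+1)/4 = 6*7/4 = 10.5.
        Tie groups: |d|=5 (t=2); sum(t^3 - t) = 6.
        Var[W] = n(n+1)(2n+1)/24 - sum(t^3-t)/48 = 546/24 - 6/48 = 22.625.
        z = (W - E[W]) / sqrt(Var[W]) = (10 - 10.5) / 4.7566 = -0.1051.
        Two-sided p = 2*Phi(z) = 0.916282.
Step 6: alpha = 0.1. fail to reject H0.

W+ = 10, W- = 11, W = min = 10, p = 0.916282, fail to reject H0.


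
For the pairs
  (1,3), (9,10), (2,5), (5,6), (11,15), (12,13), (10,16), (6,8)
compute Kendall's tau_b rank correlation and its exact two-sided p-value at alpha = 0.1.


Step 1: Enumerate the 28 unordered pairs (i,j) with i<j and classify each by sign(x_j-x_i) * sign(y_j-y_i).
  (1,2):dx=+8,dy=+7->C; (1,3):dx=+1,dy=+2->C; (1,4):dx=+4,dy=+3->C; (1,5):dx=+10,dy=+12->C
  (1,6):dx=+11,dy=+10->C; (1,7):dx=+9,dy=+13->C; (1,8):dx=+5,dy=+5->C; (2,3):dx=-7,dy=-5->C
  (2,4):dx=-4,dy=-4->C; (2,5):dx=+2,dy=+5->C; (2,6):dx=+3,dy=+3->C; (2,7):dx=+1,dy=+6->C
  (2,8):dx=-3,dy=-2->C; (3,4):dx=+3,dy=+1->C; (3,5):dx=+9,dy=+10->C; (3,6):dx=+10,dy=+8->C
  (3,7):dx=+8,dy=+11->C; (3,8):dx=+4,dy=+3->C; (4,5):dx=+6,dy=+9->C; (4,6):dx=+7,dy=+7->C
  (4,7):dx=+5,dy=+10->C; (4,8):dx=+1,dy=+2->C; (5,6):dx=+1,dy=-2->D; (5,7):dx=-1,dy=+1->D
  (5,8):dx=-5,dy=-7->C; (6,7):dx=-2,dy=+3->D; (6,8):dx=-6,dy=-5->C; (7,8):dx=-4,dy=-8->C
Step 2: C = 25, D = 3, total pairs = 28.
Step 3: tau = (C - D)/(n(n-1)/2) = (25 - 3)/28 = 0.785714.
Step 4: Exact two-sided p-value (enumerate n! = 40320 permutations of y under H0): p = 0.005506.
Step 5: alpha = 0.1. reject H0.

tau_b = 0.7857 (C=25, D=3), p = 0.005506, reject H0.


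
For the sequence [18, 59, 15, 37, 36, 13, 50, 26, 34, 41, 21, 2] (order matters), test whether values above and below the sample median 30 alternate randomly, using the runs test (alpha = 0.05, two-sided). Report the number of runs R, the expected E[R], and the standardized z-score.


Step 1: Compute median = 30; label A = above, B = below.
Labels in order: BABAABABAABB  (n_A = 6, n_B = 6)
Step 2: Count runs R = 9.
Step 3: Under H0 (random ordering), E[R] = 2*n_A*n_B/(n_A+n_B) + 1 = 2*6*6/12 + 1 = 7.0000.
        Var[R] = 2*n_A*n_B*(2*n_A*n_B - n_A - n_B) / ((n_A+n_B)^2 * (n_A+n_B-1)) = 4320/1584 = 2.7273.
        SD[R] = 1.6514.
Step 4: Continuity-corrected z = (R - 0.5 - E[R]) / SD[R] = (9 - 0.5 - 7.0000) / 1.6514 = 0.9083.
Step 5: Two-sided p-value via normal approximation = 2*(1 - Phi(|z|)) = 0.363722.
Step 6: alpha = 0.05. fail to reject H0.

R = 9, z = 0.9083, p = 0.363722, fail to reject H0.


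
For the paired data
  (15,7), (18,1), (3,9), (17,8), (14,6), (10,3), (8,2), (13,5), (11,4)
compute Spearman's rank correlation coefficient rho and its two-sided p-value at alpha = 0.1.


Step 1: Rank x and y separately (midranks; no ties here).
rank(x): 15->7, 18->9, 3->1, 17->8, 14->6, 10->3, 8->2, 13->5, 11->4
rank(y): 7->7, 1->1, 9->9, 8->8, 6->6, 3->3, 2->2, 5->5, 4->4
Step 2: d_i = R_x(i) - R_y(i); compute d_i^2.
  (7-7)^2=0, (9-1)^2=64, (1-9)^2=64, (8-8)^2=0, (6-6)^2=0, (3-3)^2=0, (2-2)^2=0, (5-5)^2=0, (4-4)^2=0
sum(d^2) = 128.
Step 3: rho = 1 - 6*128 / (9*(9^2 - 1)) = 1 - 768/720 = -0.066667.
Step 4: Under H0, t = rho * sqrt((n-2)/(1-rho^2)) = -0.1768 ~ t(7).
Step 5: Two-sided p-value from the t-distribution with 7 df = 0.864690.
Step 6: alpha = 0.1. fail to reject H0.

rho = -0.0667, p = 0.864690, fail to reject H0 at alpha = 0.1.


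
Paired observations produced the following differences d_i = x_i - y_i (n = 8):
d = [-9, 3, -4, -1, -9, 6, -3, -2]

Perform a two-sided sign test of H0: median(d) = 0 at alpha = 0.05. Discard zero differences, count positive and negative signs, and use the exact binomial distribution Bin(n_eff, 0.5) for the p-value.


Step 1: Discard zero differences. Original n = 8; n_eff = number of nonzero differences = 8.
Nonzero differences (with sign): -9, +3, -4, -1, -9, +6, -3, -2
Step 2: Count signs: positive = 2, negative = 6.
Step 3: Under H0: P(positive) = 0.5, so the number of positives S ~ Bin(8, 0.5).
Step 4: Two-sided exact p-value = sum of Bin(8,0.5) probabilities at or below the observed probability = 0.289062.
Step 5: alpha = 0.05. fail to reject H0.

n_eff = 8, pos = 2, neg = 6, p = 0.289062, fail to reject H0.


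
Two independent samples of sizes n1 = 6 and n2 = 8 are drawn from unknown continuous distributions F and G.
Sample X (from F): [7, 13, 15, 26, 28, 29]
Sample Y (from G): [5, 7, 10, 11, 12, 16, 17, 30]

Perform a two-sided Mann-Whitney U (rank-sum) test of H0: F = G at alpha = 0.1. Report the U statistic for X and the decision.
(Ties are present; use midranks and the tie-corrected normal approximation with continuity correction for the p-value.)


Step 1: Combine and sort all 14 observations; assign midranks.
sorted (value, group): (5,Y), (7,X), (7,Y), (10,Y), (11,Y), (12,Y), (13,X), (15,X), (16,Y), (17,Y), (26,X), (28,X), (29,X), (30,Y)
ranks: 5->1, 7->2.5, 7->2.5, 10->4, 11->5, 12->6, 13->7, 15->8, 16->9, 17->10, 26->11, 28->12, 29->13, 30->14
Step 2: Rank sum for X: R1 = 2.5 + 7 + 8 + 11 + 12 + 13 = 53.5.
Step 3: U_X = R1 - n1(n1+1)/2 = 53.5 - 6*7/2 = 53.5 - 21 = 32.5.
       U_Y = n1*n2 - U_X = 48 - 32.5 = 15.5.
Step 4: Ties are present, so use the tie-corrected normal approximation (with continuity correction) for the p-value.
Step 5: p-value = 0.301168; compare to alpha = 0.1. fail to reject H0.

U_X = 32.5, p = 0.301168, fail to reject H0 at alpha = 0.1.


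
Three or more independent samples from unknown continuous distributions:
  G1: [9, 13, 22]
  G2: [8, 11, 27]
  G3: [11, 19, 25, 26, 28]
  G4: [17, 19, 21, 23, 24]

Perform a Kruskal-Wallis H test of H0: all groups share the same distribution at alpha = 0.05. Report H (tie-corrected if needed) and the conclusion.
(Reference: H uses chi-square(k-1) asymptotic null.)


Step 1: Combine all N = 16 observations and assign midranks.
sorted (value, group, rank): (8,G2,1), (9,G1,2), (11,G2,3.5), (11,G3,3.5), (13,G1,5), (17,G4,6), (19,G3,7.5), (19,G4,7.5), (21,G4,9), (22,G1,10), (23,G4,11), (24,G4,12), (25,G3,13), (26,G3,14), (27,G2,15), (28,G3,16)
Step 2: Sum ranks within each group.
R_1 = 17 (n_1 = 3)
R_2 = 19.5 (n_2 = 3)
R_3 = 54 (n_3 = 5)
R_4 = 45.5 (n_4 = 5)
Step 3: H = 12/(N(N+1)) * sum(R_i^2/n_i) - 3(N+1)
     = 12/(16*17) * (17^2/3 + 19.5^2/3 + 54^2/5 + 45.5^2/5) - 3*17
     = 0.044118 * 1220.33 - 51
     = 2.838235.
Step 4: Ties present; correction factor C = 1 - 12/(16^3 - 16) = 0.997059. Corrected H = 2.838235 / 0.997059 = 2.846608.
Step 5: Under H0, H ~ chi^2(3); p-value = 0.415885.
Step 6: alpha = 0.05. fail to reject H0.

H = 2.8466, df = 3, p = 0.415885, fail to reject H0.


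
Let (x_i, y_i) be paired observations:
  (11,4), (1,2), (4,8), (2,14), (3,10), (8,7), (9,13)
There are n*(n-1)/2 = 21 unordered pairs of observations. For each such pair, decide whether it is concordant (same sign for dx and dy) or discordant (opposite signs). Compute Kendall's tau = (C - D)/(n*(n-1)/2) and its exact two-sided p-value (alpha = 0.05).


Step 1: Enumerate the 21 unordered pairs (i,j) with i<j and classify each by sign(x_j-x_i) * sign(y_j-y_i).
  (1,2):dx=-10,dy=-2->C; (1,3):dx=-7,dy=+4->D; (1,4):dx=-9,dy=+10->D; (1,5):dx=-8,dy=+6->D
  (1,6):dx=-3,dy=+3->D; (1,7):dx=-2,dy=+9->D; (2,3):dx=+3,dy=+6->C; (2,4):dx=+1,dy=+12->C
  (2,5):dx=+2,dy=+8->C; (2,6):dx=+7,dy=+5->C; (2,7):dx=+8,dy=+11->C; (3,4):dx=-2,dy=+6->D
  (3,5):dx=-1,dy=+2->D; (3,6):dx=+4,dy=-1->D; (3,7):dx=+5,dy=+5->C; (4,5):dx=+1,dy=-4->D
  (4,6):dx=+6,dy=-7->D; (4,7):dx=+7,dy=-1->D; (5,6):dx=+5,dy=-3->D; (5,7):dx=+6,dy=+3->C
  (6,7):dx=+1,dy=+6->C
Step 2: C = 9, D = 12, total pairs = 21.
Step 3: tau = (C - D)/(n(n-1)/2) = (9 - 12)/21 = -0.142857.
Step 4: Exact two-sided p-value (enumerate n! = 5040 permutations of y under H0): p = 0.772619.
Step 5: alpha = 0.05. fail to reject H0.

tau_b = -0.1429 (C=9, D=12), p = 0.772619, fail to reject H0.


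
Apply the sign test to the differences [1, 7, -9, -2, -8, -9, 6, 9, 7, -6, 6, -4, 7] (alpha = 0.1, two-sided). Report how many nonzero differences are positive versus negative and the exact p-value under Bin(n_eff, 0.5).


Step 1: Discard zero differences. Original n = 13; n_eff = number of nonzero differences = 13.
Nonzero differences (with sign): +1, +7, -9, -2, -8, -9, +6, +9, +7, -6, +6, -4, +7
Step 2: Count signs: positive = 7, negative = 6.
Step 3: Under H0: P(positive) = 0.5, so the number of positives S ~ Bin(13, 0.5).
Step 4: Two-sided exact p-value = sum of Bin(13,0.5) probabilities at or below the observed probability = 1.000000.
Step 5: alpha = 0.1. fail to reject H0.

n_eff = 13, pos = 7, neg = 6, p = 1.000000, fail to reject H0.


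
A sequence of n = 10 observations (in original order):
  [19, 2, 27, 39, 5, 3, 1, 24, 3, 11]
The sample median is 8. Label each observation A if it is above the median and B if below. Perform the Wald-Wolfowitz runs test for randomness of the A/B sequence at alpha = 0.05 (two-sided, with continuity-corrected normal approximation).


Step 1: Compute median = 8; label A = above, B = below.
Labels in order: ABAABBBABA  (n_A = 5, n_B = 5)
Step 2: Count runs R = 7.
Step 3: Under H0 (random ordering), E[R] = 2*n_A*n_B/(n_A+n_B) + 1 = 2*5*5/10 + 1 = 6.0000.
        Var[R] = 2*n_A*n_B*(2*n_A*n_B - n_A - n_B) / ((n_A+n_B)^2 * (n_A+n_B-1)) = 2000/900 = 2.2222.
        SD[R] = 1.4907.
Step 4: Continuity-corrected z = (R - 0.5 - E[R]) / SD[R] = (7 - 0.5 - 6.0000) / 1.4907 = 0.3354.
Step 5: Two-sided p-value via normal approximation = 2*(1 - Phi(|z|)) = 0.737316.
Step 6: alpha = 0.05. fail to reject H0.

R = 7, z = 0.3354, p = 0.737316, fail to reject H0.


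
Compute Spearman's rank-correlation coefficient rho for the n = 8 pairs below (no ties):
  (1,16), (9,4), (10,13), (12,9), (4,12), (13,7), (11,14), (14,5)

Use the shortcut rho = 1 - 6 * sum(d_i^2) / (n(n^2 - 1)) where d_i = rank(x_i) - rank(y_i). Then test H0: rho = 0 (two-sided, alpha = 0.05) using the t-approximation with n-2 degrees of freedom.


Step 1: Rank x and y separately (midranks; no ties here).
rank(x): 1->1, 9->3, 10->4, 12->6, 4->2, 13->7, 11->5, 14->8
rank(y): 16->8, 4->1, 13->6, 9->4, 12->5, 7->3, 14->7, 5->2
Step 2: d_i = R_x(i) - R_y(i); compute d_i^2.
  (1-8)^2=49, (3-1)^2=4, (4-6)^2=4, (6-4)^2=4, (2-5)^2=9, (7-3)^2=16, (5-7)^2=4, (8-2)^2=36
sum(d^2) = 126.
Step 3: rho = 1 - 6*126 / (8*(8^2 - 1)) = 1 - 756/504 = -0.500000.
Step 4: Under H0, t = rho * sqrt((n-2)/(1-rho^2)) = -1.4142 ~ t(6).
Step 5: Two-sided p-value from the t-distribution with 6 df = 0.207031.
Step 6: alpha = 0.05. fail to reject H0.

rho = -0.5000, p = 0.207031, fail to reject H0 at alpha = 0.05.


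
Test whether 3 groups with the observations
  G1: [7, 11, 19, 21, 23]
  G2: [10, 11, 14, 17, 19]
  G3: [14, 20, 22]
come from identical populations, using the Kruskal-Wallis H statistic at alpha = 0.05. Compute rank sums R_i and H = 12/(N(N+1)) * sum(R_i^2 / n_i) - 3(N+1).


Step 1: Combine all N = 13 observations and assign midranks.
sorted (value, group, rank): (7,G1,1), (10,G2,2), (11,G1,3.5), (11,G2,3.5), (14,G2,5.5), (14,G3,5.5), (17,G2,7), (19,G1,8.5), (19,G2,8.5), (20,G3,10), (21,G1,11), (22,G3,12), (23,G1,13)
Step 2: Sum ranks within each group.
R_1 = 37 (n_1 = 5)
R_2 = 26.5 (n_2 = 5)
R_3 = 27.5 (n_3 = 3)
Step 3: H = 12/(N(N+1)) * sum(R_i^2/n_i) - 3(N+1)
     = 12/(13*14) * (37^2/5 + 26.5^2/5 + 27.5^2/3) - 3*14
     = 0.065934 * 666.333 - 42
     = 1.934066.
Step 4: Ties present; correction factor C = 1 - 18/(13^3 - 13) = 0.991758. Corrected H = 1.934066 / 0.991758 = 1.950139.
Step 5: Under H0, H ~ chi^2(2); p-value = 0.377166.
Step 6: alpha = 0.05. fail to reject H0.

H = 1.9501, df = 2, p = 0.377166, fail to reject H0.


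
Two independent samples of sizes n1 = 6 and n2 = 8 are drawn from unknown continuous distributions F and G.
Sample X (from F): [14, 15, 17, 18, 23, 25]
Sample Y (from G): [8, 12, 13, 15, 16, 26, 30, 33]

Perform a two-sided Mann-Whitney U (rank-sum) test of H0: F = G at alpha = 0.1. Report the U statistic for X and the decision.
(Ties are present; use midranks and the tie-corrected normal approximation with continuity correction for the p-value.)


Step 1: Combine and sort all 14 observations; assign midranks.
sorted (value, group): (8,Y), (12,Y), (13,Y), (14,X), (15,X), (15,Y), (16,Y), (17,X), (18,X), (23,X), (25,X), (26,Y), (30,Y), (33,Y)
ranks: 8->1, 12->2, 13->3, 14->4, 15->5.5, 15->5.5, 16->7, 17->8, 18->9, 23->10, 25->11, 26->12, 30->13, 33->14
Step 2: Rank sum for X: R1 = 4 + 5.5 + 8 + 9 + 10 + 11 = 47.5.
Step 3: U_X = R1 - n1(n1+1)/2 = 47.5 - 6*7/2 = 47.5 - 21 = 26.5.
       U_Y = n1*n2 - U_X = 48 - 26.5 = 21.5.
Step 4: Ties are present, so use the tie-corrected normal approximation (with continuity correction) for the p-value.
Step 5: p-value = 0.796034; compare to alpha = 0.1. fail to reject H0.

U_X = 26.5, p = 0.796034, fail to reject H0 at alpha = 0.1.


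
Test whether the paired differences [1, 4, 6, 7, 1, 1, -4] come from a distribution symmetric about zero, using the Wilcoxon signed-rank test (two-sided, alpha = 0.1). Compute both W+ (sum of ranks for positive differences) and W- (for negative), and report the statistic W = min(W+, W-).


Step 1: Drop any zero differences (none here) and take |d_i|.
|d| = [1, 4, 6, 7, 1, 1, 4]
Step 2: Midrank |d_i| (ties get averaged ranks).
ranks: |1|->2, |4|->4.5, |6|->6, |7|->7, |1|->2, |1|->2, |4|->4.5
Step 3: Attach original signs; sum ranks with positive sign and with negative sign.
W+ = 2 + 4.5 + 6 + 7 + 2 + 2 = 23.5
W- = 4.5 = 4.5
(Check: W+ + W- = 28 should equal n(n+1)/2 = 28.)
Step 4: Test statistic W = min(W+, W-) = 4.5.
Step 5: Ties in |d|, so use the tie-corrected normal approximation.
        E[W] = n(n+1)/4 = 7*8/4 = 14.
        Tie groups: |d|=1 (t=3), |d|=4 (t=2); sum(t^3 - t) = 30.
        Var[W] = n(n+1)(2n+1)/24 - sum(t^3-t)/48 = 840/24 - 30/48 = 34.375.
        z = (W - E[W]) / sqrt(Var[W]) = (4.5 - 14) / 5.8630 = -1.6203.
        Two-sided p = 2*Phi(z) = 0.105162.
Step 6: alpha = 0.1. fail to reject H0.

W+ = 23.5, W- = 4.5, W = min = 4.5, p = 0.105162, fail to reject H0.


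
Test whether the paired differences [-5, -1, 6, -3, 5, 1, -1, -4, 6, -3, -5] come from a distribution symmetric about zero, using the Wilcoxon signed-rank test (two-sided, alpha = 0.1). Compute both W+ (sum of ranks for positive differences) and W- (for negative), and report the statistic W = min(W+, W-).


Step 1: Drop any zero differences (none here) and take |d_i|.
|d| = [5, 1, 6, 3, 5, 1, 1, 4, 6, 3, 5]
Step 2: Midrank |d_i| (ties get averaged ranks).
ranks: |5|->8, |1|->2, |6|->10.5, |3|->4.5, |5|->8, |1|->2, |1|->2, |4|->6, |6|->10.5, |3|->4.5, |5|->8
Step 3: Attach original signs; sum ranks with positive sign and with negative sign.
W+ = 10.5 + 8 + 2 + 10.5 = 31
W- = 8 + 2 + 4.5 + 2 + 6 + 4.5 + 8 = 35
(Check: W+ + W- = 66 should equal n(n+1)/2 = 66.)
Step 4: Test statistic W = min(W+, W-) = 31.
Step 5: Ties in |d|, so use the tie-corrected normal approximation.
        E[W] = n(n+1)/4 = 11*12/4 = 33.
        Tie groups: |d|=1 (t=3), |d|=3 (t=2), |d|=5 (t=3), |d|=6 (t=2); sum(t^3 - t) = 60.
        Var[W] = n(n+1)(2n+1)/24 - sum(t^3-t)/48 = 3036/24 - 60/48 = 125.25.
        z = (W - E[W]) / sqrt(Var[W]) = (31 - 33) / 11.1915 = -0.1787.
        Two-sided p = 2*Phi(z) = 0.858168.
Step 6: alpha = 0.1. fail to reject H0.

W+ = 31, W- = 35, W = min = 31, p = 0.858168, fail to reject H0.


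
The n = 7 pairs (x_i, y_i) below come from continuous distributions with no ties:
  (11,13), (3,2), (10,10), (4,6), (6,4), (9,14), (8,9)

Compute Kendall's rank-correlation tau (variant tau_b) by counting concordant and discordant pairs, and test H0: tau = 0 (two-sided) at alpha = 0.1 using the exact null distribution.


Step 1: Enumerate the 21 unordered pairs (i,j) with i<j and classify each by sign(x_j-x_i) * sign(y_j-y_i).
  (1,2):dx=-8,dy=-11->C; (1,3):dx=-1,dy=-3->C; (1,4):dx=-7,dy=-7->C; (1,5):dx=-5,dy=-9->C
  (1,6):dx=-2,dy=+1->D; (1,7):dx=-3,dy=-4->C; (2,3):dx=+7,dy=+8->C; (2,4):dx=+1,dy=+4->C
  (2,5):dx=+3,dy=+2->C; (2,6):dx=+6,dy=+12->C; (2,7):dx=+5,dy=+7->C; (3,4):dx=-6,dy=-4->C
  (3,5):dx=-4,dy=-6->C; (3,6):dx=-1,dy=+4->D; (3,7):dx=-2,dy=-1->C; (4,5):dx=+2,dy=-2->D
  (4,6):dx=+5,dy=+8->C; (4,7):dx=+4,dy=+3->C; (5,6):dx=+3,dy=+10->C; (5,7):dx=+2,dy=+5->C
  (6,7):dx=-1,dy=-5->C
Step 2: C = 18, D = 3, total pairs = 21.
Step 3: tau = (C - D)/(n(n-1)/2) = (18 - 3)/21 = 0.714286.
Step 4: Exact two-sided p-value (enumerate n! = 5040 permutations of y under H0): p = 0.030159.
Step 5: alpha = 0.1. reject H0.

tau_b = 0.7143 (C=18, D=3), p = 0.030159, reject H0.


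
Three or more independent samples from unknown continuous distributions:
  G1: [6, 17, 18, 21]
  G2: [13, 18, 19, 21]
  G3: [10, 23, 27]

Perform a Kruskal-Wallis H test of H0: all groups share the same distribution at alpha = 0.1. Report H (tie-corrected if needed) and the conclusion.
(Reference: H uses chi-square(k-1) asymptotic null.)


Step 1: Combine all N = 11 observations and assign midranks.
sorted (value, group, rank): (6,G1,1), (10,G3,2), (13,G2,3), (17,G1,4), (18,G1,5.5), (18,G2,5.5), (19,G2,7), (21,G1,8.5), (21,G2,8.5), (23,G3,10), (27,G3,11)
Step 2: Sum ranks within each group.
R_1 = 19 (n_1 = 4)
R_2 = 24 (n_2 = 4)
R_3 = 23 (n_3 = 3)
Step 3: H = 12/(N(N+1)) * sum(R_i^2/n_i) - 3(N+1)
     = 12/(11*12) * (19^2/4 + 24^2/4 + 23^2/3) - 3*12
     = 0.090909 * 410.583 - 36
     = 1.325758.
Step 4: Ties present; correction factor C = 1 - 12/(11^3 - 11) = 0.990909. Corrected H = 1.325758 / 0.990909 = 1.337920.
Step 5: Under H0, H ~ chi^2(2); p-value = 0.512241.
Step 6: alpha = 0.1. fail to reject H0.

H = 1.3379, df = 2, p = 0.512241, fail to reject H0.
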